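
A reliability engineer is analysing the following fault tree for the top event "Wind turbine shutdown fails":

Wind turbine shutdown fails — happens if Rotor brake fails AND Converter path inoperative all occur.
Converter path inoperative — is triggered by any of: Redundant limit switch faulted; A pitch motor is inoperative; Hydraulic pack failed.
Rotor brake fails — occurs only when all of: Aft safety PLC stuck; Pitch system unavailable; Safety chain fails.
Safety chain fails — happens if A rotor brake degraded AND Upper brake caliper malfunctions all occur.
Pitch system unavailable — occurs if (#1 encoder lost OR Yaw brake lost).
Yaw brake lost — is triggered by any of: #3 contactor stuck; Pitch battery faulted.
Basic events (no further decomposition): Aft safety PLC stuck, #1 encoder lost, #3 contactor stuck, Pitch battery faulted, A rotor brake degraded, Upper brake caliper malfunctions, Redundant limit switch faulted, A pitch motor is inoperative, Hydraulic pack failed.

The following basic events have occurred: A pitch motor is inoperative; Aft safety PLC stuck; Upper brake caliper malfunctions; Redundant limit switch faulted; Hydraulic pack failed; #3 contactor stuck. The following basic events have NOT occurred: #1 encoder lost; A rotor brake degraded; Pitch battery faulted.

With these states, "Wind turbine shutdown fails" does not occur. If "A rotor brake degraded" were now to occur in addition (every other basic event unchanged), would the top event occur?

Yes

Counterfactual: set "A rotor brake degraded" to occurred.
Yaw brake lost [OR]: #3 contactor stuck=occurs, Pitch battery faulted=not → at least one input occurs → occurs.
Pitch system unavailable [OR]: #1 encoder lost=not, Yaw brake lost=occurs → at least one input occurs → occurs.
Safety chain fails [AND]: A rotor brake degraded=occurs, Upper brake caliper malfunctions=occurs → all inputs occur → occurs.
Rotor brake fails [AND]: Aft safety PLC stuck=occurs, Pitch system unavailable=occurs, Safety chain fails=occurs → all inputs occur → occurs.
Converter path inoperative [OR]: Redundant limit switch faulted=occurs, A pitch motor is inoperative=occurs, Hydraulic pack failed=occurs → at least one input occurs → occurs.
Wind turbine shutdown fails [AND]: Rotor brake fails=occurs, Converter path inoperative=occurs → all inputs occur → occurs.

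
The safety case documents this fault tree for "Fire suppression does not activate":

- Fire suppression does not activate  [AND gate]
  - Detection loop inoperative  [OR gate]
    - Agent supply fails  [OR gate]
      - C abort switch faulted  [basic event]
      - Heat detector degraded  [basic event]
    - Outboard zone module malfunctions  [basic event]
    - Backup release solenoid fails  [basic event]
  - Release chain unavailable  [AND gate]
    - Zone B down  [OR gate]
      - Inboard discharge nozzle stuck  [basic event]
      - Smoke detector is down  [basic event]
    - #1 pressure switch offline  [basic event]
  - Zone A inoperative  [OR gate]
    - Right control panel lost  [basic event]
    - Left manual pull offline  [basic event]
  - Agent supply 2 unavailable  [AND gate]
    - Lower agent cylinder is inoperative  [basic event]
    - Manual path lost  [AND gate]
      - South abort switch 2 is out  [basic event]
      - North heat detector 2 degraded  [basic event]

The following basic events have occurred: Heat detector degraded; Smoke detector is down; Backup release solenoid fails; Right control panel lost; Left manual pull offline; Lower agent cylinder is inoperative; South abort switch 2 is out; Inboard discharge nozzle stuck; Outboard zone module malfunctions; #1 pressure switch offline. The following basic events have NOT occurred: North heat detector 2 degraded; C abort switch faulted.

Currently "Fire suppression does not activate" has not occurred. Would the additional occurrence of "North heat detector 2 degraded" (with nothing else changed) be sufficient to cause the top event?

Yes

Counterfactual: set "North heat detector 2 degraded" to occurred.
Agent supply fails [OR]: C abort switch faulted=not, Heat detector degraded=occurs → at least one input occurs → occurs.
Detection loop inoperative [OR]: Agent supply fails=occurs, Outboard zone module malfunctions=occurs, Backup release solenoid fails=occurs → at least one input occurs → occurs.
Zone B down [OR]: Inboard discharge nozzle stuck=occurs, Smoke detector is down=occurs → at least one input occurs → occurs.
Release chain unavailable [AND]: Zone B down=occurs, #1 pressure switch offline=occurs → all inputs occur → occurs.
Zone A inoperative [OR]: Right control panel lost=occurs, Left manual pull offline=occurs → at least one input occurs → occurs.
Manual path lost [AND]: South abort switch 2 is out=occurs, North heat detector 2 degraded=occurs → all inputs occur → occurs.
Agent supply 2 unavailable [AND]: Lower agent cylinder is inoperative=occurs, Manual path lost=occurs → all inputs occur → occurs.
Fire suppression does not activate [AND]: Detection loop inoperative=occurs, Release chain unavailable=occurs, Zone A inoperative=occurs, Agent supply 2 unavailable=occurs → all inputs occur → occurs.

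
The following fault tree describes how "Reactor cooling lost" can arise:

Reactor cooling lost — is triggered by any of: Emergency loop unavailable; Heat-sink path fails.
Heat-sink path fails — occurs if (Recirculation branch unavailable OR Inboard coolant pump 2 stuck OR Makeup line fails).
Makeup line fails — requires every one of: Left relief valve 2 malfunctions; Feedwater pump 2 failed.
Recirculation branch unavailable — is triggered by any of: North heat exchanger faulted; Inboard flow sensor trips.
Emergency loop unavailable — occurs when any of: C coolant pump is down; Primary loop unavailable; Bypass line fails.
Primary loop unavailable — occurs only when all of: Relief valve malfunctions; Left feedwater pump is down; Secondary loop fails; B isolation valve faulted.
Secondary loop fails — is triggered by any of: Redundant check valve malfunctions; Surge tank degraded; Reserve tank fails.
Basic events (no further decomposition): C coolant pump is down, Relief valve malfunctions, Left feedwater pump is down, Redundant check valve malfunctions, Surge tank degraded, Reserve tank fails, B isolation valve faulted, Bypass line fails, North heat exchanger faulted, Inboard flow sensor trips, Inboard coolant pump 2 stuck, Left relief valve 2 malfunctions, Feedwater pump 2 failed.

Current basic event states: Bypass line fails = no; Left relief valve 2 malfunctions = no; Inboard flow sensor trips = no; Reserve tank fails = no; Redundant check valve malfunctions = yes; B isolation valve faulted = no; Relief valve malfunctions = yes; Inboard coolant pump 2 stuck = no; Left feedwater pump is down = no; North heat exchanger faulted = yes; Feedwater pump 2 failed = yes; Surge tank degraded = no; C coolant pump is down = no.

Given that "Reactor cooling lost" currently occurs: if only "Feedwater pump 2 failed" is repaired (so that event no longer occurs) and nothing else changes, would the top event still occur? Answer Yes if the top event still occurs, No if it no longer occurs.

Counterfactual: set "Feedwater pump 2 failed" to not occurred.
Secondary loop fails [OR]: Redundant check valve malfunctions=occurs, Surge tank degraded=not, Reserve tank fails=not → at least one input occurs → occurs.
Primary loop unavailable [AND]: Relief valve malfunctions=occurs, Left feedwater pump is down=not, Secondary loop fails=occurs, B isolation valve faulted=not → not all inputs occur → does not occur.
Emergency loop unavailable [OR]: C coolant pump is down=not, Primary loop unavailable=not, Bypass line fails=not → no input occurs → does not occur.
Recirculation branch unavailable [OR]: North heat exchanger faulted=occurs, Inboard flow sensor trips=not → at least one input occurs → occurs.
Makeup line fails [AND]: Left relief valve 2 malfunctions=not, Feedwater pump 2 failed=not → not all inputs occur → does not occur.
Heat-sink path fails [OR]: Recirculation branch unavailable=occurs, Inboard coolant pump 2 stuck=not, Makeup line fails=not → at least one input occurs → occurs.
Reactor cooling lost [OR]: Emergency loop unavailable=not, Heat-sink path fails=occurs → at least one input occurs → occurs.

Yes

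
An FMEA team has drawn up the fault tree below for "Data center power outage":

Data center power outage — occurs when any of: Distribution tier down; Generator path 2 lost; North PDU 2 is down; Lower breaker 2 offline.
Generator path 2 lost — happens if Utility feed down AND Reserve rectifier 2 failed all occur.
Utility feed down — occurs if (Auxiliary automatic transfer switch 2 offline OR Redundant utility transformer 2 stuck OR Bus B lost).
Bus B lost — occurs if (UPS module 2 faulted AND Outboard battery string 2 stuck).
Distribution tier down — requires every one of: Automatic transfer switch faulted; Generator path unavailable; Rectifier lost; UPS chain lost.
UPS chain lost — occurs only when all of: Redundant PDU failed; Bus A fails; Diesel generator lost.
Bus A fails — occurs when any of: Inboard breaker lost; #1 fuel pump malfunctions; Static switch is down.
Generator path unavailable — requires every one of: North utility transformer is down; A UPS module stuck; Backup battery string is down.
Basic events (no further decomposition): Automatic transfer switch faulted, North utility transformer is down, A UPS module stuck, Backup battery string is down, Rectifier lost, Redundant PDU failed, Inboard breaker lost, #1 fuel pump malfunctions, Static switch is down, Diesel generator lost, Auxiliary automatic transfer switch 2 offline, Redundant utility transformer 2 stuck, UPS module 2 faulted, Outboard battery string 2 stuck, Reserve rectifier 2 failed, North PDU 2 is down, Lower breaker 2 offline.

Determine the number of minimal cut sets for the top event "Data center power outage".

8

Generator path unavailable [AND]: one cut set from each child combined → 1 × 1 × 1 = 1 cut set(s).
Bus A fails [OR]: union of children's cut sets → 3 cut set(s).
UPS chain lost [AND]: one cut set from each child combined → 1 × 3 × 1 = 3 cut set(s).
Distribution tier down [AND]: one cut set from each child combined → 1 × 1 × 1 × 3 = 3 cut set(s).
Bus B lost [AND]: one cut set from each child combined → 1 × 1 = 1 cut set(s).
Utility feed down [OR]: union of children's cut sets → 3 cut set(s).
Generator path 2 lost [AND]: one cut set from each child combined → 3 × 1 = 3 cut set(s).
Data center power outage [OR]: union of children's cut sets → 8 cut set(s).
Minimal cut sets: {A UPS module stuck, Automatic transfer switch faulted, Backup battery string is down, Diesel generator lost, Inboard breaker lost, North utility transformer is down, Rectifier lost, Redundant PDU failed}; {#1 fuel pump malfunctions, A UPS module stuck, Automatic transfer switch faulted, Backup battery string is down, Diesel generator lost, North utility transformer is down, Rectifier lost, Redundant PDU failed}; {A UPS module stuck, Automatic transfer switch faulted, Backup battery string is down, Diesel generator lost, North utility transformer is down, Rectifier lost, Redundant PDU failed, Static switch is down}; {Auxiliary automatic transfer switch 2 offline, Reserve rectifier 2 failed}; {Redundant utility transformer 2 stuck, Reserve rectifier 2 failed}; {Outboard battery string 2 stuck, Reserve rectifier 2 failed, UPS module 2 faulted}; {North PDU 2 is down}; {Lower breaker 2 offline}.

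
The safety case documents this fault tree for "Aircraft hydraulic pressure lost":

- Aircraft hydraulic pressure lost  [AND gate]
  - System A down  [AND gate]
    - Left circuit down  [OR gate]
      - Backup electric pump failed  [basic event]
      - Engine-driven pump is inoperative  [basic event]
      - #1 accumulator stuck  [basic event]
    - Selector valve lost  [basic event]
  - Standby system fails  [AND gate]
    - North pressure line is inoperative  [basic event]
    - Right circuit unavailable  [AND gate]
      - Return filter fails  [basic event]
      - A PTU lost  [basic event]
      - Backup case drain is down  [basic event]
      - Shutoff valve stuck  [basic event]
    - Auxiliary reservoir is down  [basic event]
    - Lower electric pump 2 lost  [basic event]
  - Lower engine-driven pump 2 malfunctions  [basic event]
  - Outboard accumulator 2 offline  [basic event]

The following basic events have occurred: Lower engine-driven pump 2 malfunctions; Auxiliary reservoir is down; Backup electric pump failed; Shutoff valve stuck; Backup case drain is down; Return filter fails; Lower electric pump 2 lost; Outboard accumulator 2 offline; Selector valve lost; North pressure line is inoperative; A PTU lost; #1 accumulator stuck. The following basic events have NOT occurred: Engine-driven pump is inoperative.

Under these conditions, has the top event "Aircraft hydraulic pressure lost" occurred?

Yes

Left circuit down [OR]: Backup electric pump failed=occurs, Engine-driven pump is inoperative=not, #1 accumulator stuck=occurs → at least one input occurs → occurs.
System A down [AND]: Left circuit down=occurs, Selector valve lost=occurs → all inputs occur → occurs.
Right circuit unavailable [AND]: Return filter fails=occurs, A PTU lost=occurs, Backup case drain is down=occurs, Shutoff valve stuck=occurs → all inputs occur → occurs.
Standby system fails [AND]: North pressure line is inoperative=occurs, Right circuit unavailable=occurs, Auxiliary reservoir is down=occurs, Lower electric pump 2 lost=occurs → all inputs occur → occurs.
Aircraft hydraulic pressure lost [AND]: System A down=occurs, Standby system fails=occurs, Lower engine-driven pump 2 malfunctions=occurs, Outboard accumulator 2 offline=occurs → all inputs occur → occurs.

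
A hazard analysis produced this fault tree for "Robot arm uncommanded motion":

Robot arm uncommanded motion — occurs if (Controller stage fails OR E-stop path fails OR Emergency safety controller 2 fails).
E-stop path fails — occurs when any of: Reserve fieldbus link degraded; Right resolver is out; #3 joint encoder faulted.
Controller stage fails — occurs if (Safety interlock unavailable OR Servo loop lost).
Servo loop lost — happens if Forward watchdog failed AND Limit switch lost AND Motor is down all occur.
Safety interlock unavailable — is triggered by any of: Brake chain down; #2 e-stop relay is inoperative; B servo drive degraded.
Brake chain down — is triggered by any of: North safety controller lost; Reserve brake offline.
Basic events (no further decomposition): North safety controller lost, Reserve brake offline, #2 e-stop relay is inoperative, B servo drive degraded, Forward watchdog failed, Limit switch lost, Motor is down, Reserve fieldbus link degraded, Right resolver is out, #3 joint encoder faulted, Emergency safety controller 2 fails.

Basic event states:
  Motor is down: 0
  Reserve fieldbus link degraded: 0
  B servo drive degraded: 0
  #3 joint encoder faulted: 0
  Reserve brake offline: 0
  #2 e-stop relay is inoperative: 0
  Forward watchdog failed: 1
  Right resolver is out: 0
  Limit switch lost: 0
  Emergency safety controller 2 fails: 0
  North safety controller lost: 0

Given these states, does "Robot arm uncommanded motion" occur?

Brake chain down [OR]: North safety controller lost=not, Reserve brake offline=not → no input occurs → does not occur.
Safety interlock unavailable [OR]: Brake chain down=not, #2 e-stop relay is inoperative=not, B servo drive degraded=not → no input occurs → does not occur.
Servo loop lost [AND]: Forward watchdog failed=occurs, Limit switch lost=not, Motor is down=not → not all inputs occur → does not occur.
Controller stage fails [OR]: Safety interlock unavailable=not, Servo loop lost=not → no input occurs → does not occur.
E-stop path fails [OR]: Reserve fieldbus link degraded=not, Right resolver is out=not, #3 joint encoder faulted=not → no input occurs → does not occur.
Robot arm uncommanded motion [OR]: Controller stage fails=not, E-stop path fails=not, Emergency safety controller 2 fails=not → no input occurs → does not occur.

No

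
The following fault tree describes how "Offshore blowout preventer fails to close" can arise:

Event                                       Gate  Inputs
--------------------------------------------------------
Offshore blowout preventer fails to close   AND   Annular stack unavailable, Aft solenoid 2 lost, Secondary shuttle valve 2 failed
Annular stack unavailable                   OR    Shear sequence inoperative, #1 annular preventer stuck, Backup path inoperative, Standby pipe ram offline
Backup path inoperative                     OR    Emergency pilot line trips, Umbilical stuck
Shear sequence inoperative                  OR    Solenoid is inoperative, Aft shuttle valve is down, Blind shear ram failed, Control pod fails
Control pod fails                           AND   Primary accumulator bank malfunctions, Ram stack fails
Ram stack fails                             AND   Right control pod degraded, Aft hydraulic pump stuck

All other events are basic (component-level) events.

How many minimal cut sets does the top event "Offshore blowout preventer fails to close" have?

Ram stack fails [AND]: one cut set from each child combined → 1 × 1 = 1 cut set(s).
Control pod fails [AND]: one cut set from each child combined → 1 × 1 = 1 cut set(s).
Shear sequence inoperative [OR]: union of children's cut sets → 4 cut set(s).
Backup path inoperative [OR]: union of children's cut sets → 2 cut set(s).
Annular stack unavailable [OR]: union of children's cut sets → 8 cut set(s).
Offshore blowout preventer fails to close [AND]: one cut set from each child combined → 8 × 1 × 1 = 8 cut set(s).
Minimal cut sets: {Aft solenoid 2 lost, Secondary shuttle valve 2 failed, Solenoid is inoperative}; {Aft shuttle valve is down, Aft solenoid 2 lost, Secondary shuttle valve 2 failed}; {Aft solenoid 2 lost, Blind shear ram failed, Secondary shuttle valve 2 failed}; {Aft hydraulic pump stuck, Aft solenoid 2 lost, Primary accumulator bank malfunctions, Right control pod degraded, Secondary shuttle valve 2 failed}; {#1 annular preventer stuck, Aft solenoid 2 lost, Secondary shuttle valve 2 failed}; {Aft solenoid 2 lost, Emergency pilot line trips, Secondary shuttle valve 2 failed}; {Aft solenoid 2 lost, Secondary shuttle valve 2 failed, Umbilical stuck}; {Aft solenoid 2 lost, Secondary shuttle valve 2 failed, Standby pipe ram offline}.

8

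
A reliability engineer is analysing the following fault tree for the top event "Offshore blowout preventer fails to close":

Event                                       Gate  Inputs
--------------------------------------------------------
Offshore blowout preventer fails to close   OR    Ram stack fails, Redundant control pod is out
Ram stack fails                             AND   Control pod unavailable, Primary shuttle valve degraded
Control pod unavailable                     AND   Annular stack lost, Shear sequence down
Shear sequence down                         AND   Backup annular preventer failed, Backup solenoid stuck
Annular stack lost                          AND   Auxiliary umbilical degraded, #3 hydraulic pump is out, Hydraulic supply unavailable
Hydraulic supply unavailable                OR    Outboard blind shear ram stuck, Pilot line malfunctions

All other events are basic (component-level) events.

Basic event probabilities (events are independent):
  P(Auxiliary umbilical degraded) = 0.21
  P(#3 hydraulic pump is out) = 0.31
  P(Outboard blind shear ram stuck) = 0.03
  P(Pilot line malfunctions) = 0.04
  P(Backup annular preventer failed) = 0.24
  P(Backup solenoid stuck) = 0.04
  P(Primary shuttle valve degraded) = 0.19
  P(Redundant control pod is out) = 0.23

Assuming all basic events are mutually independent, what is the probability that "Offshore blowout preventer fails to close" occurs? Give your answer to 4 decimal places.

0.2300

P(Hydraulic supply unavailable) [OR] = 1 − (1−0.03) × (1−0.04) = 0.068800
P(Annular stack lost) [AND] = 0.21 × 0.31 × 0.068800 = 0.004479
P(Shear sequence down) [AND] = 0.24 × 0.04 = 0.009600
P(Control pod unavailable) [AND] = 0.004479 × 0.009600 = 0.000043
P(Ram stack fails) [AND] = 0.000043 × 0.19 = 0.000008
P(Offshore blowout preventer fails to close) [OR] = 1 − (1−0.000008) × (1−0.23) = 0.230006
Rounded to 4 decimal places: P(Offshore blowout preventer fails to close) ≈ 0.2300.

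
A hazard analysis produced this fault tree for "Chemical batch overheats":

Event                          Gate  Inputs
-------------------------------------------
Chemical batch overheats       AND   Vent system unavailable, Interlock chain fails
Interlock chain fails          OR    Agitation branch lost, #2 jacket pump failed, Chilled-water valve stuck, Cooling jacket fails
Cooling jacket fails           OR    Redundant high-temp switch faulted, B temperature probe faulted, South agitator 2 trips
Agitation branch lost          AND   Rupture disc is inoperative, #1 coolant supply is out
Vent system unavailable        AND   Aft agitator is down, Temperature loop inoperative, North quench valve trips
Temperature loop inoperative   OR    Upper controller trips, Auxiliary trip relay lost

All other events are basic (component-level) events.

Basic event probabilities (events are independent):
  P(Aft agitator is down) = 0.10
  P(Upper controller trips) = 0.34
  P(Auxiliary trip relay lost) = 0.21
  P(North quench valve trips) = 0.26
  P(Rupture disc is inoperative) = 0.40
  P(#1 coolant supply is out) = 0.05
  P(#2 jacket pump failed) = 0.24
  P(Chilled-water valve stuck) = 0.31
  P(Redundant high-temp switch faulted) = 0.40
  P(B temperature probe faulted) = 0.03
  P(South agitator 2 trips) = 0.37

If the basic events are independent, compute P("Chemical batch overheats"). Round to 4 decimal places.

P(Temperature loop inoperative) [OR] = 1 − (1−0.34) × (1−0.21) = 0.478600
P(Vent system unavailable) [AND] = 0.10 × 0.478600 × 0.26 = 0.012444
P(Agitation branch lost) [AND] = 0.40 × 0.05 = 0.020000
P(Cooling jacket fails) [OR] = 1 − (1−0.40) × (1−0.03) × (1−0.37) = 0.633340
P(Interlock chain fails) [OR] = 1 − (1−0.020000) × (1−0.24) × (1−0.31) × (1−0.633340) = 0.811569
P(Chemical batch overheats) [AND] = 0.012444 × 0.811569 = 0.010099
Rounded to 4 decimal places: P(Chemical batch overheats) ≈ 0.0101.

0.0101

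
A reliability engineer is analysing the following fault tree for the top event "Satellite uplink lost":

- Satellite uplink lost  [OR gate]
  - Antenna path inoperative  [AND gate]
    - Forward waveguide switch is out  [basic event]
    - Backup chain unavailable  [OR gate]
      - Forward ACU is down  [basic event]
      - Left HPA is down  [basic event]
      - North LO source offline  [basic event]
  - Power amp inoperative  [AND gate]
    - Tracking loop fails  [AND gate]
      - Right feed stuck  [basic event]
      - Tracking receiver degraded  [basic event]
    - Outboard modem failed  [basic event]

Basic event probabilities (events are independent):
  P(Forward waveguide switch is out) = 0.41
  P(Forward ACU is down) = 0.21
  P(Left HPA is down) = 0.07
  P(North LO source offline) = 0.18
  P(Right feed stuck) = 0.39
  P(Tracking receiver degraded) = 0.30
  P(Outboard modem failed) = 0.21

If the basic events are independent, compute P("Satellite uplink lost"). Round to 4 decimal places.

P(Backup chain unavailable) [OR] = 1 − (1−0.21) × (1−0.07) × (1−0.18) = 0.397546
P(Antenna path inoperative) [AND] = 0.41 × 0.397546 = 0.162994
P(Tracking loop fails) [AND] = 0.39 × 0.30 = 0.117000
P(Power amp inoperative) [AND] = 0.117000 × 0.21 = 0.024570
P(Satellite uplink lost) [OR] = 1 − (1−0.162994) × (1−0.024570) = 0.183559
Rounded to 4 decimal places: P(Satellite uplink lost) ≈ 0.1836.

0.1836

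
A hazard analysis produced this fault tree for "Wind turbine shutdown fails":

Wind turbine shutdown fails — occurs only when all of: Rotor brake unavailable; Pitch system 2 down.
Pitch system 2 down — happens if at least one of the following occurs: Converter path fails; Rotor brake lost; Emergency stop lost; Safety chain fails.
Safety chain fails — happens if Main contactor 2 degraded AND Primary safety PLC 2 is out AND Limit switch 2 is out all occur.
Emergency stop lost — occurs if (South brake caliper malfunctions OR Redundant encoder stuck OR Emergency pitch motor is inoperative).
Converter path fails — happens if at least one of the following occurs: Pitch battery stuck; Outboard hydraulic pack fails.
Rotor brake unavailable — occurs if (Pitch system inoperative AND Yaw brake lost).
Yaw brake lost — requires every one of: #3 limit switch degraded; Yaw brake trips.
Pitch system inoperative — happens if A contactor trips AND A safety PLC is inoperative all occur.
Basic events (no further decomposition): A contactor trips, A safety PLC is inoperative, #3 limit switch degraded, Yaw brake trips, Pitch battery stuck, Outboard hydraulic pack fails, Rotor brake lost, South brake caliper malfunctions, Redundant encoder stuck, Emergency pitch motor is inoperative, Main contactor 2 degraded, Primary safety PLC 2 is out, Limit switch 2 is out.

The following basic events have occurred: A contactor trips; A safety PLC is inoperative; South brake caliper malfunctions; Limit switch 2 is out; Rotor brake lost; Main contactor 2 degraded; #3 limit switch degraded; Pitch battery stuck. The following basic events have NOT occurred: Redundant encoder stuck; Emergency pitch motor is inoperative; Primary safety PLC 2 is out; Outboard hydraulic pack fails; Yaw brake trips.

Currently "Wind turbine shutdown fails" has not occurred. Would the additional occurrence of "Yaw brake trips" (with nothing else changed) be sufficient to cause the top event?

Counterfactual: set "Yaw brake trips" to occurred.
Pitch system inoperative [AND]: A contactor trips=occurs, A safety PLC is inoperative=occurs → all inputs occur → occurs.
Yaw brake lost [AND]: #3 limit switch degraded=occurs, Yaw brake trips=occurs → all inputs occur → occurs.
Rotor brake unavailable [AND]: Pitch system inoperative=occurs, Yaw brake lost=occurs → all inputs occur → occurs.
Converter path fails [OR]: Pitch battery stuck=occurs, Outboard hydraulic pack fails=not → at least one input occurs → occurs.
Emergency stop lost [OR]: South brake caliper malfunctions=occurs, Redundant encoder stuck=not, Emergency pitch motor is inoperative=not → at least one input occurs → occurs.
Safety chain fails [AND]: Main contactor 2 degraded=occurs, Primary safety PLC 2 is out=not, Limit switch 2 is out=occurs → not all inputs occur → does not occur.
Pitch system 2 down [OR]: Converter path fails=occurs, Rotor brake lost=occurs, Emergency stop lost=occurs, Safety chain fails=not → at least one input occurs → occurs.
Wind turbine shutdown fails [AND]: Rotor brake unavailable=occurs, Pitch system 2 down=occurs → all inputs occur → occurs.

Yes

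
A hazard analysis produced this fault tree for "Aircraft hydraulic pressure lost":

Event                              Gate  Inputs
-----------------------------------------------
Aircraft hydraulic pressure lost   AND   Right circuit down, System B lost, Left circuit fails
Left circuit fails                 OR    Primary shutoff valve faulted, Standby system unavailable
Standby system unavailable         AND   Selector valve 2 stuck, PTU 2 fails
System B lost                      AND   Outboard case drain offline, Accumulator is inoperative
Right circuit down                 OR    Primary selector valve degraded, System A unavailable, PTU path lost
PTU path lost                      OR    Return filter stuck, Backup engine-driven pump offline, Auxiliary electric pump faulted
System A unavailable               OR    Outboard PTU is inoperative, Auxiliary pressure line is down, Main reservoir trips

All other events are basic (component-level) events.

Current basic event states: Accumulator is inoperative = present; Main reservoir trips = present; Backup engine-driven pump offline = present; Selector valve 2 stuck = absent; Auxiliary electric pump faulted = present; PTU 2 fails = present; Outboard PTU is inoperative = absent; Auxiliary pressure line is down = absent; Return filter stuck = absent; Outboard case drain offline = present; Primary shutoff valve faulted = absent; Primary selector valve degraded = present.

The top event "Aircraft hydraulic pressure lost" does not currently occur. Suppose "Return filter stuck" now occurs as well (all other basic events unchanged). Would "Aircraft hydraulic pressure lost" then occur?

No

Counterfactual: set "Return filter stuck" to occurred.
System A unavailable [OR]: Outboard PTU is inoperative=not, Auxiliary pressure line is down=not, Main reservoir trips=occurs → at least one input occurs → occurs.
PTU path lost [OR]: Return filter stuck=occurs, Backup engine-driven pump offline=occurs, Auxiliary electric pump faulted=occurs → at least one input occurs → occurs.
Right circuit down [OR]: Primary selector valve degraded=occurs, System A unavailable=occurs, PTU path lost=occurs → at least one input occurs → occurs.
System B lost [AND]: Outboard case drain offline=occurs, Accumulator is inoperative=occurs → all inputs occur → occurs.
Standby system unavailable [AND]: Selector valve 2 stuck=not, PTU 2 fails=occurs → not all inputs occur → does not occur.
Left circuit fails [OR]: Primary shutoff valve faulted=not, Standby system unavailable=not → no input occurs → does not occur.
Aircraft hydraulic pressure lost [AND]: Right circuit down=occurs, System B lost=occurs, Left circuit fails=not → not all inputs occur → does not occur.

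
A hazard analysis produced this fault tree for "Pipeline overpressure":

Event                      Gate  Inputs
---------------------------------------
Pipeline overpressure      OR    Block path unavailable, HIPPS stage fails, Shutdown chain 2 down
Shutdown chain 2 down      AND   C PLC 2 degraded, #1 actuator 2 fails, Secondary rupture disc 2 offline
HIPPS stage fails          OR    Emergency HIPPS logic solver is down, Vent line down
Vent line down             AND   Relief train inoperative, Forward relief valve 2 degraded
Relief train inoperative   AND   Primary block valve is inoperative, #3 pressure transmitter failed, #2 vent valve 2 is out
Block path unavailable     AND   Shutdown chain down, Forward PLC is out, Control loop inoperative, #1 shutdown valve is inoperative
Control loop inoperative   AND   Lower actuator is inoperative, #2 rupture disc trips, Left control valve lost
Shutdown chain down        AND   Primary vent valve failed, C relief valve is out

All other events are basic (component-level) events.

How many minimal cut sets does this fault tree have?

4

Shutdown chain down [AND]: one cut set from each child combined → 1 × 1 = 1 cut set(s).
Control loop inoperative [AND]: one cut set from each child combined → 1 × 1 × 1 = 1 cut set(s).
Block path unavailable [AND]: one cut set from each child combined → 1 × 1 × 1 × 1 = 1 cut set(s).
Relief train inoperative [AND]: one cut set from each child combined → 1 × 1 × 1 = 1 cut set(s).
Vent line down [AND]: one cut set from each child combined → 1 × 1 = 1 cut set(s).
HIPPS stage fails [OR]: union of children's cut sets → 2 cut set(s).
Shutdown chain 2 down [AND]: one cut set from each child combined → 1 × 1 × 1 = 1 cut set(s).
Pipeline overpressure [OR]: union of children's cut sets → 4 cut set(s).
Minimal cut sets: {#1 shutdown valve is inoperative, #2 rupture disc trips, C relief valve is out, Forward PLC is out, Left control valve lost, Lower actuator is inoperative, Primary vent valve failed}; {Emergency HIPPS logic solver is down}; {#2 vent valve 2 is out, #3 pressure transmitter failed, Forward relief valve 2 degraded, Primary block valve is inoperative}; {#1 actuator 2 fails, C PLC 2 degraded, Secondary rupture disc 2 offline}.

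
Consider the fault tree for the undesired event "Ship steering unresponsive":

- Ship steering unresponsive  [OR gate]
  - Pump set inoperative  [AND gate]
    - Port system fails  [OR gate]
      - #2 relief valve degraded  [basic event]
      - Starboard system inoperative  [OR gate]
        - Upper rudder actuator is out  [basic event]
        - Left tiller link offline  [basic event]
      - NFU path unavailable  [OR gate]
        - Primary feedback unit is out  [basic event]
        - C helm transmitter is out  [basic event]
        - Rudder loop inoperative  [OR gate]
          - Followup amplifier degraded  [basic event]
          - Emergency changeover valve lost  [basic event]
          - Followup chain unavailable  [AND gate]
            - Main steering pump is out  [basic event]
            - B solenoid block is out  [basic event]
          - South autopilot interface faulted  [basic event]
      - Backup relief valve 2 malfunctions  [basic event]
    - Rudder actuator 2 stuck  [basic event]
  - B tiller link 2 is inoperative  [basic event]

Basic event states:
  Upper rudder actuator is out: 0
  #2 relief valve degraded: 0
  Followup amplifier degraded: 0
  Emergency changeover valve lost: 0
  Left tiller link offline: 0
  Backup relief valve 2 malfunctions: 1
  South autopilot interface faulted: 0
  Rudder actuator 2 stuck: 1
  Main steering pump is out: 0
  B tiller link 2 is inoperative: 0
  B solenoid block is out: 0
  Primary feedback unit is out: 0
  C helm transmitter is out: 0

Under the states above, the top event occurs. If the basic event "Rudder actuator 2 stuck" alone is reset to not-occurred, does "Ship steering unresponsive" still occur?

Counterfactual: set "Rudder actuator 2 stuck" to not occurred.
Starboard system inoperative [OR]: Upper rudder actuator is out=not, Left tiller link offline=not → no input occurs → does not occur.
Followup chain unavailable [AND]: Main steering pump is out=not, B solenoid block is out=not → not all inputs occur → does not occur.
Rudder loop inoperative [OR]: Followup amplifier degraded=not, Emergency changeover valve lost=not, Followup chain unavailable=not, South autopilot interface faulted=not → no input occurs → does not occur.
NFU path unavailable [OR]: Primary feedback unit is out=not, C helm transmitter is out=not, Rudder loop inoperative=not → no input occurs → does not occur.
Port system fails [OR]: #2 relief valve degraded=not, Starboard system inoperative=not, NFU path unavailable=not, Backup relief valve 2 malfunctions=occurs → at least one input occurs → occurs.
Pump set inoperative [AND]: Port system fails=occurs, Rudder actuator 2 stuck=not → not all inputs occur → does not occur.
Ship steering unresponsive [OR]: Pump set inoperative=not, B tiller link 2 is inoperative=not → no input occurs → does not occur.

No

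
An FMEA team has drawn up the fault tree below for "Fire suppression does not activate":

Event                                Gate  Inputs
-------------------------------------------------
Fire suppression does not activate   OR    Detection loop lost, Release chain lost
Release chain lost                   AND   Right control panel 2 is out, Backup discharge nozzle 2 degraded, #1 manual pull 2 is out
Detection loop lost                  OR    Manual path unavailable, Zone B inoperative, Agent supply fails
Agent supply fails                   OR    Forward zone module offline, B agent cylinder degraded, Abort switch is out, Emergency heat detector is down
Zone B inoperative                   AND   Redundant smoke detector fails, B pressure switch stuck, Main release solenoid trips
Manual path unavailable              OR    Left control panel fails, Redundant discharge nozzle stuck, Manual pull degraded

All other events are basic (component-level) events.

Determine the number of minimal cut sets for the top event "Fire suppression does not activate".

Manual path unavailable [OR]: union of children's cut sets → 3 cut set(s).
Zone B inoperative [AND]: one cut set from each child combined → 1 × 1 × 1 = 1 cut set(s).
Agent supply fails [OR]: union of children's cut sets → 4 cut set(s).
Detection loop lost [OR]: union of children's cut sets → 8 cut set(s).
Release chain lost [AND]: one cut set from each child combined → 1 × 1 × 1 = 1 cut set(s).
Fire suppression does not activate [OR]: union of children's cut sets → 9 cut set(s).
Minimal cut sets: {Left control panel fails}; {Redundant discharge nozzle stuck}; {Manual pull degraded}; {B pressure switch stuck, Main release solenoid trips, Redundant smoke detector fails}; {Forward zone module offline}; {B agent cylinder degraded}; {Abort switch is out}; {Emergency heat detector is down}; {#1 manual pull 2 is out, Backup discharge nozzle 2 degraded, Right control panel 2 is out}.

9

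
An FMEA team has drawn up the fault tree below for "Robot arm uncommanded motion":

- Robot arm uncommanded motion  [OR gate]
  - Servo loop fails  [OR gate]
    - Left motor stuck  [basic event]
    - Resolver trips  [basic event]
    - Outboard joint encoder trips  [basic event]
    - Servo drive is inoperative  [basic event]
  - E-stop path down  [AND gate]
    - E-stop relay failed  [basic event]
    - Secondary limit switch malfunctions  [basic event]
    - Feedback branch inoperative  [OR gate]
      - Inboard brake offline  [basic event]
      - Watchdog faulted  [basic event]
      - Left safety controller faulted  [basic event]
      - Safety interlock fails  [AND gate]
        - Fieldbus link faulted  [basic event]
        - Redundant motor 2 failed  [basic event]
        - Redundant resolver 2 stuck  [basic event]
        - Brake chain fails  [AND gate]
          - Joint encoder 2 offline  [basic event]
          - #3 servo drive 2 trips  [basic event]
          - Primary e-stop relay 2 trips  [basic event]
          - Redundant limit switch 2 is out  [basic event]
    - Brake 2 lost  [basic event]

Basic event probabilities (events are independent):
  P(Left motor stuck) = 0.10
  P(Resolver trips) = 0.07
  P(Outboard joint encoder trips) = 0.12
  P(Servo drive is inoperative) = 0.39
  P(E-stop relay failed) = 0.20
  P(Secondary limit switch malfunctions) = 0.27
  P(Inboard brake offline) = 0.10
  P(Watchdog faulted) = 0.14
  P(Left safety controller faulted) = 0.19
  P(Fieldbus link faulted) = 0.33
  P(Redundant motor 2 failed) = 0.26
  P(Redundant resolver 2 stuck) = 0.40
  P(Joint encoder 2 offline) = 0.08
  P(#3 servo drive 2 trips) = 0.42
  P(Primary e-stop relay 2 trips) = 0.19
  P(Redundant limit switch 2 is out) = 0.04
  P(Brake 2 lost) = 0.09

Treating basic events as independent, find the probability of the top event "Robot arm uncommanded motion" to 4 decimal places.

P(Servo loop fails) [OR] = 1 − (1−0.10) × (1−0.07) × (1−0.12) × (1−0.39) = 0.550698
P(Brake chain fails) [AND] = 0.08 × 0.42 × 0.19 × 0.04 = 0.000255
P(Safety interlock fails) [AND] = 0.33 × 0.26 × 0.40 × 0.000255 = 0.000009
P(Feedback branch inoperative) [OR] = 1 − (1−0.10) × (1−0.14) × (1−0.19) × (1−0.000009) = 0.373066
P(E-stop path down) [AND] = 0.20 × 0.27 × 0.373066 × 0.09 = 0.001813
P(Robot arm uncommanded motion) [OR] = 1 − (1−0.550698) × (1−0.001813) = 0.551513
Rounded to 4 decimal places: P(Robot arm uncommanded motion) ≈ 0.5515.

0.5515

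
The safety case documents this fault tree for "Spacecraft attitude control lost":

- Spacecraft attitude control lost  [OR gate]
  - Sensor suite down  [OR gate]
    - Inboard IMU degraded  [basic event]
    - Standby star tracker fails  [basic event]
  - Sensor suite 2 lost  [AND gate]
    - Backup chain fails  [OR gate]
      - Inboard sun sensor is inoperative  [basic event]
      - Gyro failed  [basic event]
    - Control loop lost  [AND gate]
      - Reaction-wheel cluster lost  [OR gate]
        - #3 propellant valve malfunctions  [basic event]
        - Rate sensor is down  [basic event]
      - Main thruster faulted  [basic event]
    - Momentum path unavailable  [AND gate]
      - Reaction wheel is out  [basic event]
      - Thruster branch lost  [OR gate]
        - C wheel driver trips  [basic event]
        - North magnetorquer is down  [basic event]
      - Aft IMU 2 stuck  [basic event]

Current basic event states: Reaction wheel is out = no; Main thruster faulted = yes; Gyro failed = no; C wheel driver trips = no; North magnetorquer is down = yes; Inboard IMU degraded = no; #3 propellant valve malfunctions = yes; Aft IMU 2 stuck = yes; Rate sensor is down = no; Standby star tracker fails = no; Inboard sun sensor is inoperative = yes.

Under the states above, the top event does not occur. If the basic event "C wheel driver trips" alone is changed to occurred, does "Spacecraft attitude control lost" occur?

No

Counterfactual: set "C wheel driver trips" to occurred.
Sensor suite down [OR]: Inboard IMU degraded=not, Standby star tracker fails=not → no input occurs → does not occur.
Backup chain fails [OR]: Inboard sun sensor is inoperative=occurs, Gyro failed=not → at least one input occurs → occurs.
Reaction-wheel cluster lost [OR]: #3 propellant valve malfunctions=occurs, Rate sensor is down=not → at least one input occurs → occurs.
Control loop lost [AND]: Reaction-wheel cluster lost=occurs, Main thruster faulted=occurs → all inputs occur → occurs.
Thruster branch lost [OR]: C wheel driver trips=occurs, North magnetorquer is down=occurs → at least one input occurs → occurs.
Momentum path unavailable [AND]: Reaction wheel is out=not, Thruster branch lost=occurs, Aft IMU 2 stuck=occurs → not all inputs occur → does not occur.
Sensor suite 2 lost [AND]: Backup chain fails=occurs, Control loop lost=occurs, Momentum path unavailable=not → not all inputs occur → does not occur.
Spacecraft attitude control lost [OR]: Sensor suite down=not, Sensor suite 2 lost=not → no input occurs → does not occur.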